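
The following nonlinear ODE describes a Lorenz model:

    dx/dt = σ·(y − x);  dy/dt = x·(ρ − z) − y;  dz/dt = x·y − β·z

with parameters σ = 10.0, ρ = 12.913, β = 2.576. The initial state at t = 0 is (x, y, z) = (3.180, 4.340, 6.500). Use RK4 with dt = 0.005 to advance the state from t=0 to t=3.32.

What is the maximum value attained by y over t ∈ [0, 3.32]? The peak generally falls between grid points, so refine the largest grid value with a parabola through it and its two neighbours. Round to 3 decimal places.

t=0.000: state=(3.180, 4.340, 6.500)
step 1 (dt=0.005): k1=(11.600, 16.053, -2.943), k2=(11.711, 16.223, -2.669), k3=(11.713, 16.222, -2.668), k4=(11.825, 16.391, -2.392); state += dt/6·(k1+2k2+2k3+k4)
t=0.005: state=(3.239, 4.421, 6.487)
t=0.010: state=(3.298, 4.504, 6.476)
t=0.015: state=(3.359, 4.588, 6.468)
continuing one RK4 step at a time; state shown every 40 steps (Δt=0.2):
t=0.200: state=(6.429, 8.338, 8.915)
t=0.400: state=(8.024, 7.006, 15.666)
t=0.600: state=(4.448, 2.906, 13.724)
t=0.800: state=(3.101, 3.172, 9.726)
t=1.000: state=(4.293, 5.360, 8.211)
t=1.200: state=(6.830, 7.935, 11.119)
t=1.400: state=(6.885, 5.786, 14.787)
t=1.600: state=(4.450, 3.596, 12.605)
t=1.800: state=(3.961, 4.262, 9.896)
t=2.000: state=(5.327, 6.278, 9.757)
t=2.200: state=(6.835, 7.070, 12.692)
t=2.400: state=(5.888, 4.976, 13.721)
t=2.600: state=(4.505, 4.203, 11.640)
t=2.800: state=(4.734, 5.206, 10.227)
t=3.000: state=(5.972, 6.569, 11.189)
t=3.200: state=(6.370, 6.084, 13.127)
t=3.320: state=(5.783, 5.174, 13.161)
largest grid value and its neighbours: y(0.270)=9.08297, y(0.275)=9.09002, y(0.280)=9.08976
parabola through these three points peaks at t≈0.277 with y≈9.09081

max y = 9.091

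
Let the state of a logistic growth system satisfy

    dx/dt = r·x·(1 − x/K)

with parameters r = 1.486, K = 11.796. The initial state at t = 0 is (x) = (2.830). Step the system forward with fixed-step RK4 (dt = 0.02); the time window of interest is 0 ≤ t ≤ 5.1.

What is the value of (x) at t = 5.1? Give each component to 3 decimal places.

(x) = (11.777)

t=0.000: state=(2.830)
step 1 (dt=0.02): k1=(3.196), k2=(3.221), k3=(3.221), k4=(3.246); state += dt/6·(k1+2k2+2k3+k4)
t=0.020: state=(2.894)
t=0.040: state=(2.960)
t=0.060: state=(3.026)
continuing one RK4 step at a time; state shown every 10 steps (Δt=0.2):
t=0.200: state=(3.517)
t=0.400: state=(4.292)
t=0.600: state=(5.131)
t=0.800: state=(6.003)
t=1.000: state=(6.871)
t=1.200: state=(7.697)
t=1.400: state=(8.452)
t=1.600: state=(9.116)
t=1.800: state=(9.682)
t=2.000: state=(10.150)
t=2.200: state=(10.527)
t=2.400: state=(10.827)
t=2.600: state=(11.060)
t=2.800: state=(11.241)
t=3.000: state=(11.378)
t=3.200: state=(11.483)
t=3.400: state=(11.562)
t=3.600: state=(11.621)
t=3.800: state=(11.666)
t=4.000: state=(11.699)
t=4.200: state=(11.724)
t=4.400: state=(11.742)
t=4.600: state=(11.756)
t=4.800: state=(11.766)
t=5.000: state=(11.774)
t=5.100: state=(11.777)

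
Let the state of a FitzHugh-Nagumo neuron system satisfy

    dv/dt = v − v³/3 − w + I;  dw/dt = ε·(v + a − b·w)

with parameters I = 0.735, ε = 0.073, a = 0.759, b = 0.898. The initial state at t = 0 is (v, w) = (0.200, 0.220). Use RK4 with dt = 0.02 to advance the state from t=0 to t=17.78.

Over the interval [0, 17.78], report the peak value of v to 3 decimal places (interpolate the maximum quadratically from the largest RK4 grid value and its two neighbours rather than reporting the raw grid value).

t=0.000: state=(0.200, 0.220)
step 1 (dt=0.02): k1=(0.712, 0.056), k2=(0.719, 0.056), k3=(0.719, 0.056), k4=(0.725, 0.057); state += dt/6·(k1+2k2+2k3+k4)
t=0.020: state=(0.214, 0.221)
t=0.040: state=(0.229, 0.222)
t=0.060: state=(0.244, 0.223)
continuing one RK4 step at a time; state shown every 50 steps (Δt=1):
t=1.000: state=(1.183, 0.306)
t=2.000: state=(1.784, 0.451)
t=3.000: state=(1.812, 0.605)
t=4.000: state=(1.757, 0.746)
t=5.000: state=(1.693, 0.874)
t=6.000: state=(1.628, 0.990)
t=7.000: state=(1.562, 1.093)
t=8.000: state=(1.494, 1.186)
t=9.000: state=(1.425, 1.267)
t=10.000: state=(1.352, 1.338)
t=11.000: state=(1.274, 1.400)
t=12.000: state=(1.190, 1.452)
t=13.000: state=(1.096, 1.494)
t=14.000: state=(0.983, 1.526)
t=15.000: state=(0.838, 1.548)
t=16.000: state=(0.622, 1.555)
t=17.000: state=(0.215, 1.541)
t=17.780: state=(-0.463, 1.502)
largest grid value and its neighbours: v(2.540)=1.82309, v(2.560)=1.82312, v(2.580)=1.82309
parabola through these three points peaks at t≈2.560 with v≈1.82312

max v = 1.823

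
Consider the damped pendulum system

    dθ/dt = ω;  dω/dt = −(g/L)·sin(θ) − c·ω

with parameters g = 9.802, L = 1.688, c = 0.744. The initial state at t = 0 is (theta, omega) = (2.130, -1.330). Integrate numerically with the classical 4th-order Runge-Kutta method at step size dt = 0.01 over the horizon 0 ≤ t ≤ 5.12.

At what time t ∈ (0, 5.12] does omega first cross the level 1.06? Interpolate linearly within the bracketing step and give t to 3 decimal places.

t=0.000: state=(2.130, -1.330)
step 1 (dt=0.01): k1=(-1.330, -3.933), k2=(-1.350, -3.939), k3=(-1.350, -3.939), k4=(-1.369, -3.945); state += dt/6·(k1+2k2+2k3+k4)
t=0.010: state=(2.117, -1.369)
t=0.020: state=(2.103, -1.409)
t=0.030: state=(2.088, -1.449)
continuing one RK4 step at a time; state shown every 20 steps (Δt=0.2):
t=0.200: state=(1.784, -2.137)
t=0.400: state=(1.277, -2.908)
t=0.600: state=(0.641, -3.375)
t=0.800: state=(-0.030, -3.215)
t=1.000: state=(-0.602, -2.419)
t=1.200: state=(-0.977, -1.305)
t=1.400: state=(-1.124, -0.179)
t=1.600: state=(-1.058, 0.811)
t=1.650: state=(-1.012, 1.026)
next step: t=1.660: state=(-1.001, 1.067) — omega has crossed 1.06
linear interpolation between t=1.650 (1.02607) and t=1.660 (1.06734) → t≈1.658

t = 1.658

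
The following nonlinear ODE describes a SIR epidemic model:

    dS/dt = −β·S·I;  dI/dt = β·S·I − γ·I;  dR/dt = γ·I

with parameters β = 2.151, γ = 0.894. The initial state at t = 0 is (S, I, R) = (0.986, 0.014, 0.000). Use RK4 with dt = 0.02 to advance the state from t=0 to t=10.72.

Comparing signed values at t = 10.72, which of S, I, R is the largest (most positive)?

largest component: R

t=0.000: state=(0.986, 0.014, 0.000)
step 1 (dt=0.02): k1=(-0.030, 0.017, 0.013), k2=(-0.030, 0.017, 0.013), k3=(-0.030, 0.017, 0.013), k4=(-0.030, 0.018, 0.013); state += dt/6·(k1+2k2+2k3+k4)
t=0.020: state=(0.985, 0.014, 0.000)
t=0.040: state=(0.985, 0.015, 0.001)
t=0.060: state=(0.984, 0.015, 0.001)
continuing one RK4 step at a time; state shown every 25 steps (Δt=0.5):
t=0.500: state=(0.966, 0.026, 0.009)
t=1.000: state=(0.930, 0.045, 0.024)
t=1.500: state=(0.872, 0.077, 0.051)
t=2.000: state=(0.785, 0.120, 0.095)
t=2.500: state=(0.672, 0.169, 0.159)
t=3.000: state=(0.548, 0.208, 0.244)
t=3.500: state=(0.433, 0.225, 0.342)
t=4.000: state=(0.341, 0.218, 0.441)
t=4.500: state=(0.273, 0.193, 0.534)
t=5.000: state=(0.226, 0.161, 0.613)
t=5.500: state=(0.193, 0.129, 0.678)
t=6.000: state=(0.171, 0.100, 0.729)
t=6.500: state=(0.155, 0.076, 0.768)
t=7.000: state=(0.145, 0.057, 0.798)
t=7.500: state=(0.137, 0.043, 0.820)
t=8.000: state=(0.132, 0.032, 0.837)
t=8.500: state=(0.128, 0.023, 0.849)
t=9.000: state=(0.125, 0.017, 0.858)
t=9.500: state=(0.123, 0.012, 0.864)
t=10.000: state=(0.122, 0.009, 0.869)
t=10.500: state=(0.121, 0.007, 0.873)
t=10.720: state=(0.120, 0.006, 0.874)
compare at T: S=0.120, I=0.006, R=0.874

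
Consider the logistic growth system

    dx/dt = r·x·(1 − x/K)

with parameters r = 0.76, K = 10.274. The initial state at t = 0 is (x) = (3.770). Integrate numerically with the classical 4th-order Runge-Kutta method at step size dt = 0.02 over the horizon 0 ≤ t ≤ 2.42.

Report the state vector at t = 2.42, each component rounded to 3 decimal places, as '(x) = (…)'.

(x) = (8.063)

t=0.000: state=(3.770)
step 1 (dt=0.02): k1=(1.814), k2=(1.817), k3=(1.817), k4=(1.821); state += dt/6·(k1+2k2+2k3+k4)
t=0.020: state=(3.806)
t=0.040: state=(3.843)
t=0.060: state=(3.879)
continuing one RK4 step at a time; state shown every 5 steps (Δt=0.1):
t=0.100: state=(3.953)
t=0.200: state=(4.140)
t=0.300: state=(4.329)
t=0.400: state=(4.520)
t=0.500: state=(4.713)
t=0.600: state=(4.908)
t=0.700: state=(5.103)
t=0.800: state=(5.298)
t=0.900: state=(5.493)
t=1.000: state=(5.686)
t=1.100: state=(5.878)
t=1.200: state=(6.068)
t=1.300: state=(6.256)
t=1.400: state=(6.440)
t=1.500: state=(6.621)
t=1.600: state=(6.798)
t=1.700: state=(6.970)
t=1.800: state=(7.138)
t=1.900: state=(7.301)
t=2.000: state=(7.459)
t=2.100: state=(7.612)
t=2.200: state=(7.759)
t=2.300: state=(7.901)
t=2.400: state=(8.037)
t=2.420: state=(8.063)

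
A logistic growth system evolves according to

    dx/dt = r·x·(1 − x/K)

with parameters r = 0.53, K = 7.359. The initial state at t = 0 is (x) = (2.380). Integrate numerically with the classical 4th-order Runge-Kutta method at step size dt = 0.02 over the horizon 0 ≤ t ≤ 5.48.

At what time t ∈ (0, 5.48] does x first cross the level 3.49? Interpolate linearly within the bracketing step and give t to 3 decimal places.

t=0.000: state=(2.380)
step 1 (dt=0.02): k1=(0.853), k2=(0.855), k3=(0.855), k4=(0.857); state += dt/6·(k1+2k2+2k3+k4)
t=0.020: state=(2.397)
t=0.040: state=(2.414)
t=0.060: state=(2.431)
continuing one RK4 step at a time; state shown every 10 steps (Δt=0.2):
t=0.200: state=(2.554)
t=0.400: state=(2.733)
t=0.600: state=(2.918)
t=0.800: state=(3.106)
t=1.000: state=(3.298)
t=1.180: state=(3.472)
next step: t=1.200: state=(3.492) — x has crossed 3.49
linear interpolation between t=1.180 (3.47233) and t=1.200 (3.49177) → t≈1.198

t = 1.198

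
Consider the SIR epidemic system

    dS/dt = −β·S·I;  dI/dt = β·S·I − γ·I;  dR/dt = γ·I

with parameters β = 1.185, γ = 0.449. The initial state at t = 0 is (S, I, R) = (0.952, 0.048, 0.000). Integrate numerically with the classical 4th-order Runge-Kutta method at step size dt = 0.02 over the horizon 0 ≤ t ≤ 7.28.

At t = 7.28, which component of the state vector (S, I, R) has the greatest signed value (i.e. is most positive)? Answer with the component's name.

t=0.000: state=(0.952, 0.048, 0.000)
step 1 (dt=0.02): k1=(-0.054, 0.033, 0.022), k2=(-0.054, 0.033, 0.022), k3=(-0.054, 0.033, 0.022), k4=(-0.055, 0.033, 0.022); state += dt/6·(k1+2k2+2k3+k4)
t=0.020: state=(0.951, 0.049, 0.000)
t=0.040: state=(0.950, 0.049, 0.001)
t=0.060: state=(0.949, 0.050, 0.001)
continuing one RK4 step at a time; state shown every 25 steps (Δt=0.5):
t=0.500: state=(0.920, 0.067, 0.013)
t=1.000: state=(0.879, 0.091, 0.030)
t=1.500: state=(0.825, 0.121, 0.054)
t=2.000: state=(0.761, 0.154, 0.085)
t=2.500: state=(0.687, 0.189, 0.123)
t=3.000: state=(0.608, 0.222, 0.170)
t=3.500: state=(0.529, 0.248, 0.223)
t=4.000: state=(0.454, 0.265, 0.280)
t=4.500: state=(0.387, 0.272, 0.341)
t=5.000: state=(0.330, 0.269, 0.402)
t=5.500: state=(0.282, 0.257, 0.461)
t=6.000: state=(0.243, 0.240, 0.517)
t=6.500: state=(0.212, 0.219, 0.568)
t=7.000: state=(0.188, 0.197, 0.615)
t=7.280: state=(0.176, 0.185, 0.639)
compare at T: S=0.176, I=0.185, R=0.639

largest component: R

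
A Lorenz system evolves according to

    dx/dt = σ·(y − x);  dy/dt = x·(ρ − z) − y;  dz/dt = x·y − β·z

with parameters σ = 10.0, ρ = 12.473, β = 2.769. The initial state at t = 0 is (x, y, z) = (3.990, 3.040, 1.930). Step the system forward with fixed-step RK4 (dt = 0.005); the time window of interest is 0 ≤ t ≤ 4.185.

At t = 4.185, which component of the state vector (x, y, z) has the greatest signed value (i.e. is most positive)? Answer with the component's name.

t=0.000: state=(3.990, 3.040, 1.930)
step 1 (dt=0.005): k1=(-9.500, 39.027, 6.785), k2=(-8.287, 38.611, 7.053), k3=(-8.328, 38.642, 7.057), k4=(-7.152, 38.255, 7.324); state += dt/6·(k1+2k2+2k3+k4)
t=0.005: state=(3.948, 3.233, 1.965)
t=0.010: state=(3.918, 3.423, 2.003)
t=0.015: state=(3.899, 3.609, 2.044)
continuing one RK4 step at a time; state shown every 40 steps (Δt=0.2):
t=0.200: state=(7.305, 10.238, 7.049)
t=0.400: state=(8.934, 6.343, 17.817)
t=0.600: state=(3.057, 1.259, 12.833)
t=0.800: state=(1.743, 1.856, 7.823)
t=1.000: state=(2.903, 3.974, 5.499)
t=1.200: state=(6.199, 8.292, 7.667)
t=1.400: state=(8.425, 7.619, 15.229)
t=1.600: state=(4.658, 2.905, 13.565)
t=1.800: state=(3.064, 3.085, 9.280)
t=2.000: state=(4.222, 5.300, 7.614)
t=2.200: state=(6.857, 8.053, 10.493)
t=2.400: state=(7.056, 5.967, 14.366)
t=2.600: state=(4.570, 3.691, 12.159)
t=2.800: state=(4.075, 4.390, 9.446)
t=3.000: state=(5.470, 6.420, 9.430)
t=3.200: state=(6.899, 7.066, 12.358)
t=3.400: state=(5.892, 5.010, 13.125)
t=3.600: state=(4.632, 4.398, 11.062)
t=3.800: state=(4.965, 5.462, 9.888)
t=4.000: state=(6.143, 6.645, 11.037)
t=4.185: state=(6.372, 6.077, 12.613)
compare at T: x=6.372, y=6.077, z=12.613

largest component: z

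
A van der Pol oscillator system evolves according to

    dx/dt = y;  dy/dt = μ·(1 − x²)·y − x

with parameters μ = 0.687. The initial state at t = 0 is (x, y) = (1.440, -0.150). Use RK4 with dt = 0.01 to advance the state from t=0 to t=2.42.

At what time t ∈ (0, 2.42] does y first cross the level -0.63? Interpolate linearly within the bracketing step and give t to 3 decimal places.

t=0.000: state=(1.440, -0.150)
step 1 (dt=0.01): k1=(-0.150, -1.329), k2=(-0.157, -1.324), k3=(-0.157, -1.324), k4=(-0.163, -1.319); state += dt/6·(k1+2k2+2k3+k4)
t=0.010: state=(1.438, -0.163)
t=0.020: state=(1.437, -0.176)
t=0.030: state=(1.435, -0.189)
continuing one RK4 step at a time; state shown every 10 steps (Δt=0.1):
t=0.100: state=(1.419, -0.278)
t=0.200: state=(1.385, -0.396)
t=0.300: state=(1.340, -0.505)
t=0.400: state=(1.284, -0.609)
t=0.420: state=(1.272, -0.629)
next step: t=0.430: state=(1.265, -0.639) — y has crossed -0.63
linear interpolation between t=0.420 (-0.62917) and t=0.430 (-0.63920) → t≈0.421

t = 0.421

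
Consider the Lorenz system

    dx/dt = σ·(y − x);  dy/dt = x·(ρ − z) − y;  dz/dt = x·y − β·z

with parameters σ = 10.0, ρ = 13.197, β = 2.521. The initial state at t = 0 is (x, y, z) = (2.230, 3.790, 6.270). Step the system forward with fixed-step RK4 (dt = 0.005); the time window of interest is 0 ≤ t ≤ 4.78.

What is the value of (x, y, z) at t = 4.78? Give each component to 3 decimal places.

t=0.000: state=(2.230, 3.790, 6.270)
step 1 (dt=0.005): k1=(15.600, 11.657, -7.355), k2=(15.501, 11.940, -7.095), k3=(15.511, 11.936, -7.096), k4=(15.421, 12.217, -6.834); state += dt/6·(k1+2k2+2k3+k4)
t=0.005: state=(2.308, 3.850, 6.235)
t=0.010: state=(2.384, 3.912, 6.202)
t=0.015: state=(2.460, 3.977, 6.171)
continuing one RK4 step at a time; state shown every 40 steps (Δt=0.2):
t=0.200: state=(5.706, 7.844, 7.590)
t=0.400: state=(8.628, 8.301, 15.598)
t=0.600: state=(4.882, 2.804, 15.048)
t=0.800: state=(2.739, 2.560, 10.379)
t=1.000: state=(3.541, 4.465, 7.909)
t=1.200: state=(6.238, 7.806, 9.709)
t=1.400: state=(7.644, 6.956, 15.154)
t=1.600: state=(4.817, 3.466, 13.941)
t=1.800: state=(3.550, 3.589, 10.451)
t=2.000: state=(4.624, 5.586, 9.190)
t=2.200: state=(6.746, 7.567, 11.842)
t=2.400: state=(6.576, 5.624, 14.609)
t=2.600: state=(4.580, 3.902, 12.671)
t=2.800: state=(4.268, 4.589, 10.405)
t=3.000: state=(5.542, 6.365, 10.551)
t=3.200: state=(6.673, 6.732, 13.112)
t=3.400: state=(5.705, 4.933, 13.648)
t=3.600: state=(4.621, 4.429, 11.794)
t=3.800: state=(4.955, 5.419, 10.730)
t=4.000: state=(6.042, 6.501, 11.800)
t=4.200: state=(6.199, 5.868, 13.335)
t=4.400: state=(5.241, 4.804, 12.731)
t=4.600: state=(4.889, 4.991, 11.431)
t=4.780: state=(5.407, 5.815, 11.283)

(x, y, z) = (5.407, 5.815, 11.283)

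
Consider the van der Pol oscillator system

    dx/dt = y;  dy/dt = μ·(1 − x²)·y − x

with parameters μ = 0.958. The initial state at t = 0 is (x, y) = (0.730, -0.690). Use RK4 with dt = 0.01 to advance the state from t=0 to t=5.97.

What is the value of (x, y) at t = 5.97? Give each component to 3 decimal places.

(x, y) = (1.560, -0.761)

t=0.000: state=(0.730, -0.690)
step 1 (dt=0.01): k1=(-0.690, -1.039), k2=(-0.695, -1.041), k3=(-0.695, -1.041), k4=(-0.700, -1.043); state += dt/6·(k1+2k2+2k3+k4)
t=0.010: state=(0.723, -0.700)
t=0.020: state=(0.716, -0.711)
t=0.030: state=(0.709, -0.721)
continuing one RK4 step at a time; state shown every 20 steps (Δt=0.2):
t=0.200: state=(0.571, -0.909)
t=0.400: state=(0.365, -1.156)
t=0.600: state=(0.106, -1.437)
t=0.800: state=(-0.211, -1.728)
t=1.000: state=(-0.581, -1.944)
t=1.200: state=(-0.973, -1.933)
t=1.400: state=(-1.331, -1.585)
t=1.600: state=(-1.592, -1.006)
t=1.800: state=(-1.734, -0.431)
t=2.000: state=(-1.774, 0.001)
t=2.200: state=(-1.743, 0.291)
t=2.400: state=(-1.664, 0.489)
t=2.600: state=(-1.551, 0.639)
t=2.800: state=(-1.409, 0.774)
t=3.000: state=(-1.241, 0.917)
t=3.200: state=(-1.041, 1.087)
t=3.400: state=(-0.802, 1.306)
t=3.600: state=(-0.514, 1.593)
t=3.800: state=(-0.160, 1.959)
t=4.000: state=(0.272, 2.355)
t=4.200: state=(0.772, 2.590)
t=4.400: state=(1.276, 2.351)
t=4.600: state=(1.676, 1.596)
t=4.800: state=(1.908, 0.743)
t=5.000: state=(1.990, 0.130)
t=5.200: state=(1.977, -0.230)
t=5.400: state=(1.908, -0.437)
t=5.600: state=(1.807, -0.571)
t=5.800: state=(1.682, -0.675)
t=5.970: state=(1.560, -0.761)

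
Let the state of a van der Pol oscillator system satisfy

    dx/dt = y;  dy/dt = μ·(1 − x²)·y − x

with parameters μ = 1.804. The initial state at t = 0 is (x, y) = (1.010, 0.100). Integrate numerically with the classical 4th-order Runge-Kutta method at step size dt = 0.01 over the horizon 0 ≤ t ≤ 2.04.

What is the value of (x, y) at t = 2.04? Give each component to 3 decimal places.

(x, y) = (-1.736, -1.519)

t=0.000: state=(1.010, 0.100)
step 1 (dt=0.01): k1=(0.100, -1.014), k2=(0.095, -1.014), k3=(0.095, -1.014), k4=(0.090, -1.015); state += dt/6·(k1+2k2+2k3+k4)
t=0.010: state=(1.011, 0.090)
t=0.020: state=(1.012, 0.080)
t=0.030: state=(1.013, 0.070)
continuing one RK4 step at a time; state shown every 10 steps (Δt=0.1):
t=0.100: state=(1.015, -0.002)
t=0.200: state=(1.010, -0.103)
t=0.300: state=(0.994, -0.203)
t=0.400: state=(0.969, -0.303)
t=0.500: state=(0.934, -0.404)
t=0.600: state=(0.888, -0.509)
t=0.700: state=(0.832, -0.622)
t=0.800: state=(0.763, -0.746)
t=0.900: state=(0.682, -0.889)
t=1.000: state=(0.585, -1.057)
t=1.100: state=(0.469, -1.260)
t=1.200: state=(0.331, -1.509)
t=1.300: state=(0.166, -1.814)
t=1.400: state=(-0.034, -2.178)
t=1.500: state=(-0.271, -2.580)
t=1.600: state=(-0.549, -2.952)
t=1.700: state=(-0.856, -3.159)
t=1.800: state=(-1.169, -3.038)
t=1.900: state=(-1.451, -2.539)
t=2.000: state=(-1.670, -1.816)
t=2.040: state=(-1.736, -1.519)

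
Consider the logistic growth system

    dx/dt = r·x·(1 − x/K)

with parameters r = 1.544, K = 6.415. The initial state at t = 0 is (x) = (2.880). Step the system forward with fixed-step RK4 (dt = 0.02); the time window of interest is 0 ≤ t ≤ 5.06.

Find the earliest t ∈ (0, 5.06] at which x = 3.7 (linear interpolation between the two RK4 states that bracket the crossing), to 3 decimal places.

t=0.000: state=(2.880)
step 1 (dt=0.02): k1=(2.450), k2=(2.454), k3=(2.454), k4=(2.458); state += dt/6·(k1+2k2+2k3+k4)
t=0.020: state=(2.929)
t=0.040: state=(2.978)
t=0.060: state=(3.028)
continuing one RK4 step at a time; state shown every 10 steps (Δt=0.2):
t=0.200: state=(3.374)
t=0.320: state=(3.668)
next step: t=0.340: state=(3.716) — x has crossed 3.7
linear interpolation between t=0.320 (3.66803) and t=0.340 (3.71642) → t≈0.333

t = 0.333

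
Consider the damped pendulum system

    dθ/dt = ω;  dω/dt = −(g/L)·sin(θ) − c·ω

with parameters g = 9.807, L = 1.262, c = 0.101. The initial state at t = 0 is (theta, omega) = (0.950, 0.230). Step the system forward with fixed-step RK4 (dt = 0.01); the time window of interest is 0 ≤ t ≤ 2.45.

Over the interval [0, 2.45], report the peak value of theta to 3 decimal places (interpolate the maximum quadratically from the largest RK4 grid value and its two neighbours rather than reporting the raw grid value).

max theta = 0.954

t=0.000: state=(0.950, 0.230)
step 1 (dt=0.01): k1=(0.230, -6.344), k2=(0.198, -6.346), k3=(0.198, -6.346), k4=(0.167, -6.347); state += dt/6·(k1+2k2+2k3+k4)
t=0.010: state=(0.952, 0.167)
t=0.020: state=(0.953, 0.103)
t=0.030: state=(0.954, 0.040)
continuing one RK4 step at a time; state shown every 10 steps (Δt=0.1):
t=0.100: state=(0.941, -0.402)
t=0.200: state=(0.870, -1.008)
t=0.300: state=(0.742, -1.558)
t=0.400: state=(0.562, -2.013)
t=0.500: state=(0.343, -2.332)
t=0.600: state=(0.101, -2.480)
t=0.700: state=(-0.146, -2.437)
t=0.800: state=(-0.380, -2.210)
t=0.900: state=(-0.583, -1.828)
t=1.000: state=(-0.742, -1.333)
t=1.100: state=(-0.847, -0.765)
t=1.200: state=(-0.894, -0.164)
t=1.300: state=(-0.880, 0.440)
t=1.400: state=(-0.807, 1.015)
t=1.500: state=(-0.679, 1.530)
t=1.600: state=(-0.504, 1.947)
t=1.700: state=(-0.294, 2.229)
t=1.800: state=(-0.064, 2.344)
t=1.900: state=(0.169, 2.280)
t=2.000: state=(0.386, 2.044)
t=2.100: state=(0.573, 1.665)
t=2.200: state=(0.716, 1.181)
t=2.300: state=(0.807, 0.634)
t=2.400: state=(0.842, 0.057)
t=2.450: state=(0.837, -0.232)
largest grid value and its neighbours: theta(0.030)=0.95404, theta(0.040)=0.95412, theta(0.050)=0.95357
parabola through these three points peaks at t≈0.036 with theta≈0.95417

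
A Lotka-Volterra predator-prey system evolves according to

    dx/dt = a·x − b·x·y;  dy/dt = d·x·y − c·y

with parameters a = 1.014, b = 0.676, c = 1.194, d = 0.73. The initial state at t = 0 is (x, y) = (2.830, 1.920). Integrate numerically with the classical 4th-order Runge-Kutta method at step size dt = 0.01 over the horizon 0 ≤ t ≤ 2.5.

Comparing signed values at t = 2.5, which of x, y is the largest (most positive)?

largest component: y

t=0.000: state=(2.830, 1.920)
step 1 (dt=0.01): k1=(-0.803, 1.674), k2=(-0.818, 1.676), k3=(-0.818, 1.676), k4=(-0.833, 1.677); state += dt/6·(k1+2k2+2k3+k4)
t=0.010: state=(2.822, 1.937)
t=0.020: state=(2.813, 1.954)
t=0.030: state=(2.805, 1.970)
continuing one RK4 step at a time; state shown every 10 steps (Δt=0.1):
t=0.100: state=(2.735, 2.088)
t=0.200: state=(2.614, 2.253)
t=0.300: state=(2.471, 2.407)
t=0.400: state=(2.313, 2.544)
t=0.500: state=(2.147, 2.657)
t=0.600: state=(1.979, 2.741)
t=0.700: state=(1.816, 2.794)
t=0.800: state=(1.663, 2.815)
t=0.900: state=(1.522, 2.806)
t=1.000: state=(1.395, 2.770)
t=1.100: state=(1.282, 2.710)
t=1.200: state=(1.185, 2.631)
t=1.300: state=(1.101, 2.538)
t=1.400: state=(1.030, 2.434)
t=1.500: state=(0.970, 2.324)
t=1.600: state=(0.921, 2.210)
t=1.700: state=(0.881, 2.094)
t=1.800: state=(0.850, 1.980)
t=1.900: state=(0.826, 1.868)
t=2.000: state=(0.809, 1.759)
t=2.100: state=(0.798, 1.656)
t=2.200: state=(0.792, 1.557)
t=2.300: state=(0.791, 1.464)
t=2.400: state=(0.796, 1.376)
t=2.500: state=(0.805, 1.295)
compare at T: x=0.805, y=1.295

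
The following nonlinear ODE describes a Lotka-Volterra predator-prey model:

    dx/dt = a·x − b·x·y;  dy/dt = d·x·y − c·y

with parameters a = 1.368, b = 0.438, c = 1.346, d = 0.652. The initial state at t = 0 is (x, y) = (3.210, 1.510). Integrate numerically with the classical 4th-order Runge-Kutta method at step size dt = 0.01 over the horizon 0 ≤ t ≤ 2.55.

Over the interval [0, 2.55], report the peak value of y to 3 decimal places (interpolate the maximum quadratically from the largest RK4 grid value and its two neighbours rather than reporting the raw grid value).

t=0.000: state=(3.210, 1.510)
step 1 (dt=0.01): k1=(2.268, 1.128), k2=(2.268, 1.143), k3=(2.268, 1.143), k4=(2.268, 1.159); state += dt/6·(k1+2k2+2k3+k4)
t=0.010: state=(3.233, 1.521)
t=0.020: state=(3.255, 1.533)
t=0.030: state=(3.278, 1.545)
continuing one RK4 step at a time; state shown every 10 steps (Δt=0.1):
t=0.100: state=(3.436, 1.639)
t=0.200: state=(3.654, 1.805)
t=0.300: state=(3.854, 2.016)
t=0.400: state=(4.023, 2.278)
t=0.500: state=(4.146, 2.600)
t=0.600: state=(4.208, 2.985)
t=0.700: state=(4.193, 3.432)
t=0.800: state=(4.092, 3.932)
t=0.900: state=(3.904, 4.463)
t=1.000: state=(3.639, 4.990)
t=1.100: state=(3.317, 5.473)
t=1.200: state=(2.966, 5.872)
t=1.300: state=(2.612, 6.156)
t=1.400: state=(2.278, 6.309)
t=1.500: state=(1.980, 6.335)
t=1.600: state=(1.722, 6.246)
t=1.700: state=(1.508, 6.064)
t=1.800: state=(1.333, 5.813)
t=1.900: state=(1.192, 5.516)
t=2.000: state=(1.081, 5.192)
t=2.100: state=(0.995, 4.855)
t=2.200: state=(0.929, 4.518)
t=2.300: state=(0.880, 4.188)
t=2.400: state=(0.846, 3.873)
t=2.500: state=(0.824, 3.574)
t=2.550: state=(0.817, 3.432)
largest grid value and its neighbours: y(1.460)=6.33932, y(1.470)=6.33995, y(1.480)=6.33937
parabola through these three points peaks at t≈1.470 with y≈6.33995

max y = 6.340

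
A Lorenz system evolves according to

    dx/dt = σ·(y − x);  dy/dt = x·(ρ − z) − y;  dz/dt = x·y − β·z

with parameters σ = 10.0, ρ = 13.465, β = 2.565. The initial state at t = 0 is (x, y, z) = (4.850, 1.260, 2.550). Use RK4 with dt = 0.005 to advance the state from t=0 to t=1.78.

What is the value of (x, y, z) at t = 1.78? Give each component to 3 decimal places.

t=0.000: state=(4.850, 1.260, 2.550)
step 1 (dt=0.005): k1=(-35.900, 51.678, -0.430), k2=(-33.711, 50.574, 0.075), k3=(-33.793, 50.631, 0.066), k4=(-31.679, 49.579, 0.542); state += dt/6·(k1+2k2+2k3+k4)
t=0.005: state=(4.681, 1.513, 2.550)
t=0.010: state=(4.533, 1.756, 2.555)
t=0.015: state=(4.403, 1.990, 2.564)
continuing one RK4 step at a time; state shown every 20 steps (Δt=0.1):
t=0.100: state=(4.139, 5.319, 3.216)
t=0.200: state=(6.301, 9.202, 5.861)
t=0.300: state=(9.256, 11.703, 12.110)
t=0.400: state=(9.907, 8.395, 18.559)
t=0.500: state=(6.849, 3.026, 18.536)
t=0.600: state=(3.532, 1.008, 15.148)
t=0.700: state=(1.843, 0.873, 11.915)
t=0.800: state=(1.339, 1.200, 9.355)
t=0.900: state=(1.440, 1.750, 7.414)
t=1.000: state=(1.947, 2.664, 6.062)
t=1.100: state=(2.924, 4.195, 5.424)
t=1.200: state=(4.554, 6.560, 5.980)
t=1.300: state=(6.853, 9.304, 8.718)
t=1.400: state=(8.873, 10.052, 13.828)
t=1.500: state=(8.601, 6.880, 17.555)
t=1.600: state=(6.116, 3.360, 16.832)
t=1.700: state=(3.793, 2.053, 14.115)
t=1.780: state=(2.794, 1.997, 11.957)

(x, y, z) = (2.794, 1.997, 11.957)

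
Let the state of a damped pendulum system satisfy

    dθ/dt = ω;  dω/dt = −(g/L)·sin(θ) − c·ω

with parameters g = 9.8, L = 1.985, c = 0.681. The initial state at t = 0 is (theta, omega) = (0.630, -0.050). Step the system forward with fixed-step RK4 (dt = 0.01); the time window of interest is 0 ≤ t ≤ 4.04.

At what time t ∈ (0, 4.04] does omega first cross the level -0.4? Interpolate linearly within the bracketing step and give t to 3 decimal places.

t=0.000: state=(0.630, -0.050)
step 1 (dt=0.01): k1=(-0.050, -2.875), k2=(-0.064, -2.864), k3=(-0.064, -2.864), k4=(-0.079, -2.853); state += dt/6·(k1+2k2+2k3+k4)
t=0.010: state=(0.629, -0.079)
t=0.020: state=(0.628, -0.107)
t=0.030: state=(0.627, -0.135)
t=0.120: state=(0.604, -0.377)
next step: t=0.130: state=(0.600, -0.402) — omega has crossed -0.4
linear interpolation between t=0.120 (-0.37665) and t=0.130 (-0.40196) → t≈0.129

t = 0.129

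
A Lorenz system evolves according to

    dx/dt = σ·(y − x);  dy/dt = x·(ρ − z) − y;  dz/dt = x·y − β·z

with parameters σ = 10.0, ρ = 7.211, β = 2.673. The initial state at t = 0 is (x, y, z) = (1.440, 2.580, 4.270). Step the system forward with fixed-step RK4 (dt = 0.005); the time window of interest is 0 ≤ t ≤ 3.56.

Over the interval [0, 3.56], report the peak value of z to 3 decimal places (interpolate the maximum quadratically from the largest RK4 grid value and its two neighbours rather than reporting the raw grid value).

max z = 7.769

t=0.000: state=(1.440, 2.580, 4.270)
step 1 (dt=0.005): k1=(11.400, 1.655, -7.699), k2=(11.156, 1.763, -7.567), k3=(11.165, 1.760, -7.570), k4=(10.930, 1.867, -7.440); state += dt/6·(k1+2k2+2k3+k4)
t=0.005: state=(1.496, 2.589, 4.232)
t=0.010: state=(1.549, 2.599, 4.196)
t=0.015: state=(1.601, 2.610, 4.160)
continuing one RK4 step at a time; state shown every 40 steps (Δt=0.2):
t=0.200: state=(2.898, 3.532, 3.593)
t=0.400: state=(4.287, 4.994, 4.578)
t=0.600: state=(5.262, 5.398, 6.782)
t=0.800: state=(4.728, 4.175, 7.760)
t=1.000: state=(3.671, 3.275, 6.859)
t=1.200: state=(3.282, 3.277, 5.710)
t=1.400: state=(3.557, 3.808, 5.205)
t=1.600: state=(4.144, 4.437, 5.552)
t=1.800: state=(4.542, 4.611, 6.380)
t=2.000: state=(4.399, 4.216, 6.828)
t=2.200: state=(3.990, 3.807, 6.572)
t=2.400: state=(3.771, 3.743, 6.080)
t=2.600: state=(3.856, 3.955, 5.823)
t=2.800: state=(4.095, 4.214, 5.944)
t=3.000: state=(4.257, 4.289, 6.263)
t=3.200: state=(4.215, 4.150, 6.451)
t=3.400: state=(4.059, 3.983, 6.374)
t=3.560: state=(3.969, 3.937, 6.216)
largest grid value and its neighbours: z(0.775)=7.76786, z(0.780)=7.76902, z(0.785)=7.76876
parabola through these three points peaks at t≈0.782 with z≈7.76909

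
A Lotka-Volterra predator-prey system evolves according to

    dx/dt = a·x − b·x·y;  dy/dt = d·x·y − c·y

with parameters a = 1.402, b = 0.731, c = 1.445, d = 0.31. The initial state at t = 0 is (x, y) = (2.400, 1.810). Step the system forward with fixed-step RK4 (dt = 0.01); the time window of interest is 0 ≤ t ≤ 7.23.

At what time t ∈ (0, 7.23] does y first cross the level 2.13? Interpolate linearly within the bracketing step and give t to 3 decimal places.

t = 2.585

t=0.000: state=(2.400, 1.810)
step 1 (dt=0.01): k1=(0.189, -1.269), k2=(0.201, -1.264), k3=(0.201, -1.264), k4=(0.212, -1.259); state += dt/6·(k1+2k2+2k3+k4)
t=0.010: state=(2.402, 1.797)
t=0.020: state=(2.404, 1.785)
t=0.030: state=(2.407, 1.772)
continuing one RK4 step at a time; state shown every 25 steps (Δt=0.25):
t=0.250: state=(2.515, 1.525)
t=0.500: state=(2.760, 1.302)
t=0.750: state=(3.138, 1.139)
t=1.000: state=(3.657, 1.032)
t=1.250: state=(4.324, 0.979)
t=1.500: state=(5.136, 0.983)
t=1.750: state=(6.060, 1.057)
t=2.000: state=(6.998, 1.222)
t=2.250: state=(7.756, 1.511)
t=2.500: state=(8.045, 1.950)
t=2.580: state=(7.991, 2.120)
next step: t=2.590: state=(7.978, 2.142) — y has crossed 2.13
linear interpolation between t=2.580 (2.11966) and t=2.590 (2.14161) → t≈2.585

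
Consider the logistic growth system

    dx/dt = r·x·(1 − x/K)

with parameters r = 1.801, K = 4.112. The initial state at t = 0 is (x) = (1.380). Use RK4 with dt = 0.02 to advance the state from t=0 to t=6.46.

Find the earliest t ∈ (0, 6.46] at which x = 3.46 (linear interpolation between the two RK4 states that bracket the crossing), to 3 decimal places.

t = 1.306

t=0.000: state=(1.380)
step 1 (dt=0.02): k1=(1.651), k2=(1.661), k3=(1.661), k4=(1.670); state += dt/6·(k1+2k2+2k3+k4)
t=0.020: state=(1.413)
t=0.040: state=(1.447)
t=0.060: state=(1.481)
continuing one RK4 step at a time; state shown every 25 steps (Δt=0.5):
t=0.500: state=(2.279)
t=1.000: state=(3.099)
t=1.300: state=(3.454)
next step: t=1.320: state=(3.474) — x has crossed 3.46
linear interpolation between t=1.300 (3.45415) and t=1.320 (3.47381) → t≈1.306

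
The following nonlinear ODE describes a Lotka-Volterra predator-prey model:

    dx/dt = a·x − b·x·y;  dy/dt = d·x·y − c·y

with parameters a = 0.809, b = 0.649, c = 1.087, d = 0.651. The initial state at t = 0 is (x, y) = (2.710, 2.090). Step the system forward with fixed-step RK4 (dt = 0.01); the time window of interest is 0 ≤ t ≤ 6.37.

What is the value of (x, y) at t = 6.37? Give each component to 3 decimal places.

t=0.000: state=(2.710, 2.090)
step 1 (dt=0.01): k1=(-1.483, 1.415), k2=(-1.492, 1.410), k3=(-1.492, 1.410), k4=(-1.500, 1.404); state += dt/6·(k1+2k2+2k3+k4)
t=0.010: state=(2.695, 2.104)
t=0.020: state=(2.680, 2.118)
t=0.030: state=(2.665, 2.132)
continuing one RK4 step at a time; state shown every 25 steps (Δt=0.25):
t=0.250: state=(2.302, 2.397)
t=0.500: state=(1.880, 2.566)
t=0.750: state=(1.514, 2.574)
t=1.000: state=(1.231, 2.450)
t=1.250: state=(1.029, 2.241)
t=1.500: state=(0.893, 1.996)
t=1.750: state=(0.807, 1.745)
t=2.000: state=(0.759, 1.510)
t=2.250: state=(0.740, 1.300)
t=2.500: state=(0.745, 1.117)
t=2.750: state=(0.770, 0.963)
t=3.000: state=(0.815, 0.835)
t=3.250: state=(0.879, 0.730)
t=3.500: state=(0.963, 0.646)
t=3.750: state=(1.068, 0.581)
t=4.000: state=(1.194, 0.532)
t=4.250: state=(1.345, 0.498)
t=4.500: state=(1.522, 0.479)
t=4.750: state=(1.724, 0.475)
t=5.000: state=(1.953, 0.488)
t=5.250: state=(2.203, 0.522)
t=5.500: state=(2.467, 0.581)
t=5.750: state=(2.729, 0.676)
t=6.000: state=(2.961, 0.819)
t=6.250: state=(3.124, 1.026)
t=6.370: state=(3.163, 1.151)

(x, y) = (3.163, 1.151)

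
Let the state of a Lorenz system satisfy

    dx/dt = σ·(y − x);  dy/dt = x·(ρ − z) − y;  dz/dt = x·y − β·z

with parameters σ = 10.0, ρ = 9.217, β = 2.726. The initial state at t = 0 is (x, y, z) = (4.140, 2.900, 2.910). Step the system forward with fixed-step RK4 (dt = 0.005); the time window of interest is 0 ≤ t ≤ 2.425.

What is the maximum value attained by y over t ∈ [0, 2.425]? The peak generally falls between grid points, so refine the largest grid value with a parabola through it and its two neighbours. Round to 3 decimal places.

max y = 7.579

t=0.000: state=(4.140, 2.900, 2.910)
step 1 (dt=0.005): k1=(-12.400, 23.211, 4.073), k2=(-11.510, 22.916, 4.194), k3=(-11.539, 22.929, 4.197), k4=(-10.677, 22.647, 4.317); state += dt/6·(k1+2k2+2k3+k4)
t=0.005: state=(4.082, 3.015, 2.931)
t=0.010: state=(4.033, 3.127, 2.953)
t=0.015: state=(3.992, 3.236, 2.977)
continuing one RK4 step at a time; state shown every 20 steps (Δt=0.1):
t=0.100: state=(4.111, 4.890, 3.596)
t=0.200: state=(5.245, 6.590, 5.119)
t=0.300: state=(6.516, 7.559, 7.646)
t=0.400: state=(7.038, 6.942, 10.268)
t=0.500: state=(6.334, 5.133, 11.400)
t=0.600: state=(4.959, 3.571, 10.791)
t=0.700: state=(3.777, 2.851, 9.401)
t=0.800: state=(3.132, 2.752, 7.978)
t=0.900: state=(2.975, 3.020, 6.831)
t=1.000: state=(3.186, 3.550, 6.080)
t=1.100: state=(3.680, 4.292, 5.807)
t=1.200: state=(4.381, 5.150, 6.099)
t=1.300: state=(5.154, 5.889, 6.978)
t=1.400: state=(5.753, 6.164, 8.241)
t=1.500: state=(5.904, 5.781, 9.368)
t=1.600: state=(5.540, 4.981, 9.841)
t=1.700: state=(4.899, 4.235, 9.583)
t=1.800: state=(4.306, 3.813, 8.893)
t=1.900: state=(3.948, 3.731, 8.114)
t=2.000: state=(3.865, 3.910, 7.472)
t=2.100: state=(4.019, 4.272, 7.095)
t=2.200: state=(4.345, 4.729, 7.052)
t=2.300: state=(4.752, 5.161, 7.349)
t=2.400: state=(5.119, 5.422, 7.902)
t=2.425: state=(5.189, 5.446, 8.059)
largest grid value and its neighbours: y(0.310)=7.57676, y(0.315)=7.57920, y(0.320)=7.57715
parabola through these three points peaks at t≈0.315 with y≈7.57920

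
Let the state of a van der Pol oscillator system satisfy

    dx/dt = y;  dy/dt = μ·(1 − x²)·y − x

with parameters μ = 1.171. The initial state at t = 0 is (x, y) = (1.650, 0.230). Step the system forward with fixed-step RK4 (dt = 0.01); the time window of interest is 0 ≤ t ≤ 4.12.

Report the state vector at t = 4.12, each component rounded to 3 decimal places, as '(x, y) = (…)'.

(x, y) = (-1.509, 0.714)

t=0.000: state=(1.650, 0.230)
step 1 (dt=0.01): k1=(0.230, -2.114), k2=(0.219, -2.095), k3=(0.220, -2.095), k4=(0.209, -2.076); state += dt/6·(k1+2k2+2k3+k4)
t=0.010: state=(1.652, 0.209)
t=0.020: state=(1.654, 0.188)
t=0.030: state=(1.656, 0.168)
continuing one RK4 step at a time; state shown every 20 steps (Δt=0.2):
t=0.200: state=(1.659, -0.120)
t=0.400: state=(1.610, -0.352)
t=0.600: state=(1.522, -0.517)
t=0.800: state=(1.405, -0.653)
t=1.000: state=(1.261, -0.789)
t=1.200: state=(1.088, -0.947)
t=1.400: state=(0.879, -1.151)
t=1.600: state=(0.623, -1.432)
t=1.800: state=(0.300, -1.820)
t=2.000: state=(-0.112, -2.311)
t=2.200: state=(-0.622, -2.743)
t=2.400: state=(-1.176, -2.671)
t=2.600: state=(-1.638, -1.848)
t=2.800: state=(-1.902, -0.828)
t=3.000: state=(-1.992, -0.141)
t=3.200: state=(-1.981, 0.217)
t=3.400: state=(-1.917, 0.399)
t=3.600: state=(-1.826, 0.506)
t=3.800: state=(-1.716, 0.587)
t=4.000: state=(-1.591, 0.664)
t=4.120: state=(-1.509, 0.714)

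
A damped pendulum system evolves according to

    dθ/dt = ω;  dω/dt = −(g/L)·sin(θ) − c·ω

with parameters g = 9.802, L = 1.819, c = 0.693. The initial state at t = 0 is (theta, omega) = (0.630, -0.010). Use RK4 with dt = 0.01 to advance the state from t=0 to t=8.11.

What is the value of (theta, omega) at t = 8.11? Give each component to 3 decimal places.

t=0.000: state=(0.630, -0.010)
step 1 (dt=0.01): k1=(-0.010, -3.168), k2=(-0.026, -3.157), k3=(-0.026, -3.156), k4=(-0.042, -3.145); state += dt/6·(k1+2k2+2k3+k4)
t=0.010: state=(0.630, -0.042)
t=0.020: state=(0.629, -0.073)
t=0.030: state=(0.628, -0.104)
continuing one RK4 step at a time; state shown every 50 steps (Δt=0.5):
t=0.500: state=(0.304, -1.099)
t=1.000: state=(-0.227, -0.799)
t=1.500: state=(-0.375, 0.211)
t=2.000: state=(-0.105, 0.718)
t=2.500: state=(0.191, 0.354)
t=3.000: state=(0.208, -0.260)
t=3.500: state=(0.009, -0.433)
t=4.000: state=(-0.140, -0.117)
t=4.500: state=(-0.104, 0.225)
t=5.000: state=(0.027, 0.239)
t=5.500: state=(0.092, 0.006)
t=6.000: state=(0.045, -0.165)
t=6.500: state=(-0.034, -0.118)
t=7.000: state=(-0.055, 0.035)
t=7.500: state=(-0.014, 0.108)
t=8.000: state=(0.030, 0.050)
t=8.110: state=(0.034, 0.028)

(theta, omega) = (0.034, 0.028)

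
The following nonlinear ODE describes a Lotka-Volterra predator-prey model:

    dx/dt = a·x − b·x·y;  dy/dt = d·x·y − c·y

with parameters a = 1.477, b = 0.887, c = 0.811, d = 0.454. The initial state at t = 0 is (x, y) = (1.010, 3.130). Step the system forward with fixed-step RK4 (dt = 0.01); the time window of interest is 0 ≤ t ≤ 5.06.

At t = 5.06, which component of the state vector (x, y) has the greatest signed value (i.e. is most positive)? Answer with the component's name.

t=0.000: state=(1.010, 3.130)
step 1 (dt=0.01): k1=(-1.312, -1.103), k2=(-1.299, -1.111), k3=(-1.299, -1.110), k4=(-1.286, -1.118); state += dt/6·(k1+2k2+2k3+k4)
t=0.010: state=(0.997, 3.119)
t=0.020: state=(0.984, 3.108)
t=0.030: state=(0.972, 3.096)
continuing one RK4 step at a time; state shown every 20 steps (Δt=0.2):
t=0.200: state=(0.795, 2.887)
t=0.400: state=(0.656, 2.620)
t=0.600: state=(0.567, 2.354)
t=0.800: state=(0.513, 2.102)
t=1.000: state=(0.485, 1.870)
t=1.200: state=(0.476, 1.661)
t=1.400: state=(0.485, 1.475)
t=1.600: state=(0.509, 1.312)
t=1.800: state=(0.549, 1.170)
t=2.000: state=(0.606, 1.048)
t=2.200: state=(0.683, 0.945)
t=2.400: state=(0.782, 0.858)
t=2.600: state=(0.908, 0.788)
t=2.800: state=(1.066, 0.733)
t=3.000: state=(1.263, 0.692)
t=3.200: state=(1.505, 0.667)
t=3.400: state=(1.798, 0.659)
t=3.600: state=(2.148, 0.670)
t=3.800: state=(2.556, 0.705)
t=4.000: state=(3.015, 0.771)
t=4.200: state=(3.501, 0.881)
t=4.400: state=(3.967, 1.052)
t=4.600: state=(4.330, 1.306)
t=4.800: state=(4.480, 1.659)
t=5.000: state=(4.314, 2.109)
t=5.060: state=(4.197, 2.256)
compare at T: x=4.197, y=2.256

largest component: x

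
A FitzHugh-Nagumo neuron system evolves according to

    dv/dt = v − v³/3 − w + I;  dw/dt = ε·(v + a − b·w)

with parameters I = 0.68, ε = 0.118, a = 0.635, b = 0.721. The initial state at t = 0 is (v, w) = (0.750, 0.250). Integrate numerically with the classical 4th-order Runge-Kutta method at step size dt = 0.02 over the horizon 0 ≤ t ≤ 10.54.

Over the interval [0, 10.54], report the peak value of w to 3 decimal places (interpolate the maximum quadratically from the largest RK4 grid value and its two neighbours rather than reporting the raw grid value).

max w = 1.601

t=0.000: state=(0.750, 0.250)
step 1 (dt=0.02): k1=(1.039, 0.142), k2=(1.042, 0.143), k3=(1.042, 0.143), k4=(1.045, 0.144); state += dt/6·(k1+2k2+2k3+k4)
t=0.020: state=(0.771, 0.253)
t=0.040: state=(0.792, 0.256)
t=0.060: state=(0.813, 0.259)
continuing one RK4 step at a time; state shown every 25 steps (Δt=0.5):
t=0.500: state=(1.267, 0.335)
t=1.000: state=(1.616, 0.442)
t=1.500: state=(1.742, 0.558)
t=2.000: state=(1.753, 0.673)
t=2.500: state=(1.722, 0.782)
t=3.000: state=(1.676, 0.884)
t=3.500: state=(1.625, 0.980)
t=4.000: state=(1.571, 1.068)
t=4.500: state=(1.516, 1.149)
t=5.000: state=(1.458, 1.224)
t=5.500: state=(1.397, 1.292)
t=6.000: state=(1.334, 1.354)
t=6.500: state=(1.266, 1.409)
t=7.000: state=(1.194, 1.458)
t=7.500: state=(1.114, 1.501)
t=8.000: state=(1.025, 1.537)
t=8.500: state=(0.922, 1.566)
t=9.000: state=(0.797, 1.587)
t=9.500: state=(0.637, 1.599)
t=10.000: state=(0.417, 1.600)
t=10.500: state=(0.088, 1.585)
t=10.540: state=(0.055, 1.583)
largest grid value and its neighbours: w(9.760)=1.60111, w(9.780)=1.60114, w(9.800)=1.60113
parabola through these three points peaks at t≈9.789 with w≈1.60114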